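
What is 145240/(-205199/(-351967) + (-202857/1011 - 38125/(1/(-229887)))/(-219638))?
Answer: -1891888652502781240/519780235700719179 ≈ -3.6398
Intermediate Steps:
145240/(-205199/(-351967) + (-202857/1011 - 38125/(1/(-229887)))/(-219638)) = 145240/(-205199*(-1/351967) + (-202857*1/1011 - 38125/(-1/229887))*(-1/219638)) = 145240/(205199/351967 + (-67619/337 - 38125*(-229887))*(-1/219638)) = 145240/(205199/351967 + (-67619/337 + 8764441875)*(-1/219638)) = 145240/(205199/351967 + (2953616844256/337)*(-1/219638)) = 145240/(205199/351967 - 1476808422128/37009003) = 145240/(-519780235700719179/13025947758901) = 145240*(-13025947758901/519780235700719179) = -1891888652502781240/519780235700719179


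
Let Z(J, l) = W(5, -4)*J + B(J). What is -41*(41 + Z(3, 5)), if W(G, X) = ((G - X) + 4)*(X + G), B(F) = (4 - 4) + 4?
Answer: -3444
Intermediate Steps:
B(F) = 4 (B(F) = 0 + 4 = 4)
W(G, X) = (G + X)*(4 + G - X) (W(G, X) = (4 + G - X)*(G + X) = (G + X)*(4 + G - X))
Z(J, l) = 4 + 13*J (Z(J, l) = (5² - 1*(-4)² + 4*5 + 4*(-4))*J + 4 = (25 - 1*16 + 20 - 16)*J + 4 = (25 - 16 + 20 - 16)*J + 4 = 13*J + 4 = 4 + 13*J)
-41*(41 + Z(3, 5)) = -41*(41 + (4 + 13*3)) = -41*(41 + (4 + 39)) = -41*(41 + 43) = -41*84 = -3444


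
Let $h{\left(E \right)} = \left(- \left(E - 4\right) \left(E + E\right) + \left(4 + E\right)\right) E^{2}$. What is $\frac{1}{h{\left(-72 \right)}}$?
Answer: $- \frac{1}{57086208} \approx -1.7517 \cdot 10^{-8}$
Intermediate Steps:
$h{\left(E \right)} = E^{2} \left(4 + E - 2 E \left(-4 + E\right)\right)$ ($h{\left(E \right)} = \left(- \left(-4 + E\right) 2 E + \left(4 + E\right)\right) E^{2} = \left(- 2 E \left(-4 + E\right) + \left(4 + E\right)\right) E^{2} = \left(4 + E - 2 E \left(-4 + E\right)\right) E^{2} = E^{2} \left(4 + E - 2 E \left(-4 + E\right)\right)$)
$\frac{1}{h{\left(-72 \right)}} = \frac{1}{\left(-72\right)^{2} \left(4 - 2 \left(-72\right)^{2} + 9 \left(-72\right)\right)} = \frac{1}{5184 \left(4 - 10368 - 648\right)} = \frac{1}{5184 \left(-11012\right)} = \frac{1}{-57086208} = - \frac{1}{57086208}$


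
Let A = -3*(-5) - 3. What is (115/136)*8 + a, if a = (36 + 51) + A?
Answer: 1798/17 ≈ 105.76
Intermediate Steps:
A = 12 (A = 15 - 3 = 12)
a = 99 (a = (36 + 51) + 12 = 87 + 12 = 99)
(115/136)*8 + a = (115/136)*8 + 99 = 115/17 + 99 = 1798/17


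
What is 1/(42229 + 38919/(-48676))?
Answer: 48676/2055499885 ≈ 2.3681e-5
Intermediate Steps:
1/(42229 + 38919/(-48676)) = 1/(42229 + 38919*(-1/48676)) = 1/(42229 - 38919/48676) = 1/(2055499885/48676) = 48676/2055499885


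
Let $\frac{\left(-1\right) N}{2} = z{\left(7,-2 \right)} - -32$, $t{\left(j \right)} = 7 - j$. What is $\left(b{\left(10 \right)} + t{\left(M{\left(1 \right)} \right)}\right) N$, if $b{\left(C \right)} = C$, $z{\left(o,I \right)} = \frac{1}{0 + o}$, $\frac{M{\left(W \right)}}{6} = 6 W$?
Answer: $\frac{8550}{7} \approx 1221.4$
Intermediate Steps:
$M{\left(W \right)} = 36 W$ ($M{\left(W \right)} = 6 \cdot 6 W = 36 W$)
$z{\left(o,I \right)} = \frac{1}{o}$
$N = - \frac{450}{7}$ ($N = - 2 \left(\frac{1}{7} - -32\right) = - 2 \left(\frac{1}{7} + 32\right) = \left(-2\right) \frac{225}{7} = - \frac{450}{7} \approx -64.286$)
$\left(b{\left(10 \right)} + t{\left(M{\left(1 \right)} \right)}\right) N = \left(10 + \left(7 - 36 \cdot 1\right)\right) \left(- \frac{450}{7}\right) = \left(10 + \left(7 - 36\right)\right) \left(- \frac{450}{7}\right) = \left(10 - 29\right) \left(- \frac{450}{7}\right) = \left(-19\right) \left(- \frac{450}{7}\right) = \frac{8550}{7}$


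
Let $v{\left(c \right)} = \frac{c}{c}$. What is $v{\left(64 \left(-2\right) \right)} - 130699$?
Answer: $-130698$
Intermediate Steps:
$v{\left(c \right)} = 1$
$v{\left(64 \left(-2\right) \right)} - 130699 = 1 - 130699 = -130698$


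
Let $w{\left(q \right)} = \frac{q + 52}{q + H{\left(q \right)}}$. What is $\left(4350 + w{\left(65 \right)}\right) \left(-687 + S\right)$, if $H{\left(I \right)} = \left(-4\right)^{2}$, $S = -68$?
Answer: $- \frac{29568065}{9} \approx -3.2853 \cdot 10^{6}$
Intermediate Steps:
$H{\left(I \right)} = 16$
$w{\left(q \right)} = \frac{52 + q}{16 + q}$ ($w{\left(q \right)} = \frac{q + 52}{q + 16} = \frac{52 + q}{16 + q}$)
$\left(4350 + w{\left(65 \right)}\right) \left(-687 + S\right) = \left(4350 + \frac{52 + 65}{16 + 65}\right) \left(-687 - 68\right) = \left(4350 + \frac{1}{81} \cdot 117\right) \left(-755\right) = \left(4350 + \frac{13}{9}\right) \left(-755\right) = \frac{39163}{9} \left(-755\right) = - \frac{29568065}{9}$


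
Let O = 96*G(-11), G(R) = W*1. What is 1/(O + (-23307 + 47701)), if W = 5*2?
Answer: 1/25354 ≈ 3.9442e-5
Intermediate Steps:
W = 10
G(R) = 10 (G(R) = 10*1 = 10)
O = 960 (O = 96*10 = 960)
1/(O + (-23307 + 47701)) = 1/(960 + (-23307 + 47701)) = 1/(960 + 24394) = 1/25354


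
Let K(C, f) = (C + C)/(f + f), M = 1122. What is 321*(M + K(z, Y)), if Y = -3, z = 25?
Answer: 357487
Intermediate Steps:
K(C, f) = C/f (K(C, f) = (2*C)/((2*f)) = (2*C)*(1/(2*f)) = C/f)
321*(M + K(z, Y)) = 321*(1122 + 25/(-3)) = 321*(1122 + 25*(-⅓)) = 321*(1122 - 25/3) = 321*(3341/3) = 357487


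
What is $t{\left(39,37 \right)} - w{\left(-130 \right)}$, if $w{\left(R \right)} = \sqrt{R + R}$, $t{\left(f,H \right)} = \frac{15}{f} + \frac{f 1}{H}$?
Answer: $\frac{692}{481} - 2 i \sqrt{65} \approx 1.4387 - 16.125 i$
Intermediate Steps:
$t{\left(f,H \right)} = \frac{15}{f} + \frac{f}{H}$
$w{\left(R \right)} = \sqrt{2} \sqrt{R}$ ($w{\left(R \right)} = \sqrt{2 R} = \sqrt{2} \sqrt{R}$)
$t{\left(39,37 \right)} - w{\left(-130 \right)} = \left(\frac{15}{39} + \frac{39}{37}\right) - \sqrt{2} \sqrt{-130} = \left(15 \cdot \frac{1}{39} + 39 \cdot \frac{1}{37}\right) - \sqrt{2} i \sqrt{130} = \left(\frac{5}{13} + \frac{39}{37}\right) - 2 i \sqrt{65} = \frac{692}{481} - 2 i \sqrt{65}$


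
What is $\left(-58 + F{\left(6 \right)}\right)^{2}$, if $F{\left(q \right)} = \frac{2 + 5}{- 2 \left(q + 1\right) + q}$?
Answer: $\frac{221841}{64} \approx 3466.3$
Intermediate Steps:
$F{\left(q \right)} = \frac{7}{-2 - q}$ ($F{\left(q \right)} = \frac{7}{- 2 \left(1 + q\right) + q} = \frac{7}{\left(-2 - 2 q\right) + q} = \frac{7}{-2 - q}$)
$\left(-58 + F{\left(6 \right)}\right)^{2} = \left(-58 - \frac{7}{2 + 6}\right)^{2} = \left(-58 - \frac{7}{8}\right)^{2} = \left(- \frac{471}{8}\right)^{2} = \frac{221841}{64}$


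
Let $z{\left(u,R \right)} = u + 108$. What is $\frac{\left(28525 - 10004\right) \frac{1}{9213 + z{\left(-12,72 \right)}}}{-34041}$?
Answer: $- \frac{18521}{316887669} \approx -5.8447 \cdot 10^{-5}$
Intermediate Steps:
$z{\left(u,R \right)} = 108 + u$
$\frac{\left(28525 - 10004\right) \frac{1}{9213 + z{\left(-12,72 \right)}}}{-34041} = \frac{\left(28525 - 10004\right) \frac{1}{9213 + \left(108 - 12\right)}}{-34041} = \frac{18521}{9213 + 96} \left(- \frac{1}{34041}\right) = \frac{18521}{9309} \left(- \frac{1}{34041}\right) = - \frac{18521}{316887669}$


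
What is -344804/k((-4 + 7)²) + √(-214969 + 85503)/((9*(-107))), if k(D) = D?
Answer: -344804/9 - I*√129466/963 ≈ -38312.0 - 0.37364*I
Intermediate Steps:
-344804/k((-4 + 7)²) + √(-214969 + 85503)/((9*(-107))) = -344804/(-4 + 7)² + √(-214969 + 85503)/((9*(-107))) = -344804/(3²) + √(-129466)/(-963) = -344804/9 + (I*√129466)*(-1/963) = -344804*⅑ - I*√129466/963 = -344804/9 - I*√129466/963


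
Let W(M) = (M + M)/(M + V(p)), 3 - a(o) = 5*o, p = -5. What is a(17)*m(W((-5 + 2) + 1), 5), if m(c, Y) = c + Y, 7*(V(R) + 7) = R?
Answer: -7544/17 ≈ -443.76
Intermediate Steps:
a(o) = 3 - 5*o
V(R) = -7 + R/7
W(M) = 2*M/(-54/7 + M) (W(M) = (M + M)/(M + (-7 + (⅐)*(-5))) = (2*M)/(M + (-7 - 5/7)) = (2*M)/(M - 54/7) = (2*M)/(-54/7 + M) = 2*M/(-54/7 + M))
m(c, Y) = Y + c
a(17)*m(W((-5 + 2) + 1), 5) = (3 - 5*17)*(5 + 14*((-5 + 2) + 1)/(-54 + 7*((-5 + 2) + 1))) = (3 - 85)*(5 + 14*(-3 + 1)/(-54 + 7*(-3 + 1))) = -82*(5 + 14*(-2)/(-54 + 7*(-2))) = -82*(5 + 14*(-2)/(-54 - 14)) = -82*(5 + 14*(-2)/(-68)) = -82*(5 + 14*(-2)*(-1/68)) = -82*(5 + 7/17) = -82*92/17 = -7544/17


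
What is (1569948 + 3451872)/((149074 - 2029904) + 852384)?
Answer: -2510910/514223 ≈ -4.8829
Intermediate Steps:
(1569948 + 3451872)/((149074 - 2029904) + 852384) = 5021820/(-1880830 + 852384) = 5021820/(-1028446) = 5021820*(-1/1028446) = -2510910/514223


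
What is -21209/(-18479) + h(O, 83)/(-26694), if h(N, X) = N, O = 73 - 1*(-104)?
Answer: 187627421/164426142 ≈ 1.1411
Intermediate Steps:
O = 177 (O = 73 + 104 = 177)
-21209/(-18479) + h(O, 83)/(-26694) = -21209/(-18479) + 177/(-26694) = -21209*(-1/18479) + 177*(-1/26694) = 21209/18479 - 59/8898 = 187627421/164426142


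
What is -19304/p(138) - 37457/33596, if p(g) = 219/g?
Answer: -29835444825/2452508 ≈ -12165.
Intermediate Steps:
-19304/p(138) - 37457/33596 = -19304/(219/138) - 37457/33596 = -19304/(219*(1/138)) - 37457*1/33596 = -19304/73/46 - 37457/33596 = -19304*46/73 - 37457/33596 = -887984/73 - 37457/33596 = -29835444825/2452508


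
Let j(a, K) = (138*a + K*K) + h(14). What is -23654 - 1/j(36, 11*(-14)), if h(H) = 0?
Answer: -678491337/28684 ≈ -23654.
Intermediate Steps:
j(a, K) = K**2 + 138*a (j(a, K) = (138*a + K*K) + 0 = (138*a + K**2) + 0 = (K**2 + 138*a) + 0 = K**2 + 138*a)
-23654 - 1/j(36, 11*(-14)) = -23654 - 1/((11*(-14))**2 + 138*36) = -23654 - 1/((-154)**2 + 4968) = -23654 - 1/(23716 + 4968) = -23654 - 1/28684 = -678491337/28684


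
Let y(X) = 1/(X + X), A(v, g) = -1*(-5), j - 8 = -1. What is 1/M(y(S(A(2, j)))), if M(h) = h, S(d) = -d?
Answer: -10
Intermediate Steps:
j = 7 (j = 8 - 1 = 7)
A(v, g) = 5
y(X) = 1/(2*X)
1/M(y(S(A(2, j)))) = 1/(1/(2*((-1*5)))) = 1/((½)/(-5)) = 1/((½)*(-⅕)) = 1/(-⅒) = -10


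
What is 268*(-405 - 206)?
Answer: -163748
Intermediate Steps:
268*(-405 - 206) = 268*(-611) = -163748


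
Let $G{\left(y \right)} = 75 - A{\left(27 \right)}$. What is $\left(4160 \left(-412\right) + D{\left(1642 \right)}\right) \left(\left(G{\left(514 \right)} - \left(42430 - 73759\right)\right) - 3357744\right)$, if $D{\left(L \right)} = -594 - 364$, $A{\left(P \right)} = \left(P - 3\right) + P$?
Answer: $5704354745298$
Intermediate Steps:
$A{\left(P \right)} = -3 + 2 P$ ($A{\left(P \right)} = \left(-3 + P\right) + P = -3 + 2 P$)
$G{\left(y \right)} = 24$ ($G{\left(y \right)} = 75 - \left(-3 + 2 \cdot 27\right) = 75 - \left(-3 + 54\right) = 75 - 51 = 24$)
$D{\left(L \right)} = -958$
$\left(4160 \left(-412\right) + D{\left(1642 \right)}\right) \left(\left(G{\left(514 \right)} - \left(42430 - 73759\right)\right) - 3357744\right) = \left(4160 \left(-412\right) - 958\right) \left(\left(24 - \left(42430 - 73759\right)\right) - 3357744\right) = \left(-1713920 - 958\right) \left(\left(24 - \left(42430 - 73759\right)\right) - 3357744\right) = - 1714878 \left(\left(24 - -31329\right) - 3357744\right) = - 1714878 \left(\left(24 + 31329\right) - 3357744\right) = - 1714878 \left(31353 - 3357744\right) = \left(-1714878\right) \left(-3326391\right) = 5704354745298$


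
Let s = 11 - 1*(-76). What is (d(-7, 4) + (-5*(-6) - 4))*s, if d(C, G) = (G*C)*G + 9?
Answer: -6699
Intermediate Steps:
d(C, G) = 9 + C*G² (d(C, G) = (C*G)*G + 9 = C*G² + 9 = 9 + C*G²)
s = 87 (s = 11 + 76 = 87)
(d(-7, 4) + (-5*(-6) - 4))*s = ((9 - 7*4²) + (-5*(-6) - 4))*87 = ((9 - 7*16) + (30 - 4))*87 = ((9 - 112) + 26)*87 = (-103 + 26)*87 = -77*87 = -6699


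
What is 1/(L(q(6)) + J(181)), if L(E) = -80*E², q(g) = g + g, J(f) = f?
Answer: -1/11339 ≈ -8.8191e-5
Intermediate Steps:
q(g) = 2*g
1/(L(q(6)) + J(181)) = 1/(-80*(2*6)² + 181) = 1/(-80*12² + 181) = 1/(-80*144 + 181) = 1/(-11520 + 181) = 1/(-11339) = -1/11339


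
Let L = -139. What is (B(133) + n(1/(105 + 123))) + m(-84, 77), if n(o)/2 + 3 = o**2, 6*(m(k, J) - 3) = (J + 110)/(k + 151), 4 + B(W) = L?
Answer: -253443593/1741464 ≈ -145.53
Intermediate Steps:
B(W) = -143 (B(W) = -4 - 139 = -143)
m(k, J) = 3 + (110 + J)/(6*(151 + k)) (m(k, J) = 3 + ((J + 110)/(k + 151))/6 = 3 + ((110 + J)/(151 + k))/6 = 3 + (110 + J)/(6*(151 + k)))
n(o) = -6 + 2*o**2
(B(133) + n(1/(105 + 123))) + m(-84, 77) = (-143 + (-6 + 2*(1/(105 + 123))**2)) + (2828 + 77 + 18*(-84))/(6*(151 - 84)) = (-143 + (-6 + 2*(1/228)**2)) + (1/6)*(2828 + 77 - 1512)/67 = (-143 + (-6 + 2*(1/228)**2)) + (1/6)*(1/67)*1393 = (-143 + (-6 + 2*(1/51984))) + 1393/402 = (-143 + (-6 + 1/25992)) + 1393/402 = (-143 - 155951/25992) + 1393/402 = -3872807/25992 + 1393/402 = -253443593/1741464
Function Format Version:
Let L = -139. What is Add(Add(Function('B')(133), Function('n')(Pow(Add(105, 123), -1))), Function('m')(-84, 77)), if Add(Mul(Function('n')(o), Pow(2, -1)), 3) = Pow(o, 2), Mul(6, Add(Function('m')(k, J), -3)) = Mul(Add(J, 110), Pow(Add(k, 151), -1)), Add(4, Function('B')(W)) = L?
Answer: Rational(-253443593, 1741464) ≈ -145.53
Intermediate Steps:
Function('B')(W) = -143 (Function('B')(W) = Add(-4, -139) = -143)
Function('m')(k, J) = Add(3, Mul(Rational(1, 6), Pow(Add(151, k), -1), Add(110, J))) (Function('m')(k, J) = Add(3, Mul(Rational(1, 6), Mul(Add(J, 110), Pow(Add(k, 151), -1)))) = Add(3, Mul(Rational(1, 6), Mul(Add(110, J), Pow(Add(151, k), -1)))) = Add(3, Mul(Rational(1, 6), Mul(Pow(Add(151, k), -1), Add(110, J)))) = Add(3, Mul(Rational(1, 6), Pow(Add(151, k), -1), Add(110, J))))
Function('n')(o) = Add(-6, Mul(2, Pow(o, 2)))
Add(Add(Function('B')(133), Function('n')(Pow(Add(105, 123), -1))), Function('m')(-84, 77)) = Add(Add(-143, Add(-6, Mul(2, Pow(Pow(Add(105, 123), -1), 2)))), Mul(Rational(1, 6), Pow(Add(151, -84), -1), Add(2828, 77, Mul(18, -84)))) = Add(Add(-143, Add(-6, Mul(2, Pow(Pow(228, -1), 2)))), Mul(Rational(1, 6), Pow(67, -1), Add(2828, 77, -1512))) = Add(Add(-143, Add(-6, Mul(2, Pow(Rational(1, 228), 2)))), Mul(Rational(1, 6), Rational(1, 67), 1393)) = Add(Add(-143, Add(-6, Mul(2, Rational(1, 51984)))), Rational(1393, 402)) = Add(Add(-143, Add(-6, Rational(1, 25992))), Rational(1393, 402)) = Add(Add(-143, Rational(-155951, 25992)), Rational(1393, 402)) = Add(Rational(-3872807, 25992), Rational(1393, 402)) = Rational(-253443593, 1741464)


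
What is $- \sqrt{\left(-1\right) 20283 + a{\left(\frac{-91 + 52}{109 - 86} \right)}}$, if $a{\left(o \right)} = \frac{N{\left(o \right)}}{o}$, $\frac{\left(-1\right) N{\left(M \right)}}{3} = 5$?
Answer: $- \frac{2 i \sqrt{856583}}{13} \approx - 142.39 i$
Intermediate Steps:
$N{\left(M \right)} = -15$ ($N{\left(M \right)} = \left(-3\right) 5 = -15$)
$a{\left(o \right)} = - \frac{15}{o}$
$- \sqrt{\left(-1\right) 20283 + a{\left(\frac{-91 + 52}{109 - 86} \right)}} = - \sqrt{\left(-1\right) 20283 - \frac{15}{\left(-91 + 52\right) \frac{1}{109 - 86}}} = - \sqrt{-20283 - \frac{15}{\left(-39\right) \frac{1}{23}}} = - \sqrt{-20283 - \frac{15}{- \frac{39}{23}}} = - \sqrt{-20283 - - \frac{115}{13}} = - \sqrt{-20283 + \frac{115}{13}} = - \sqrt{- \frac{263564}{13}} = - \frac{2 i \sqrt{856583}}{13}$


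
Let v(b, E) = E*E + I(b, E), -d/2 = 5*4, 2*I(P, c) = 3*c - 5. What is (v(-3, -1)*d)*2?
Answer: 240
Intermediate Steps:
I(P, c) = -5/2 + 3*c/2 (I(P, c) = (3*c - 5)/2 = (-5 + 3*c)/2 = -5/2 + 3*c/2)
d = -40 (d = -10*4 = -2*20 = -40)
v(b, E) = -5/2 + E**2 + 3*E/2 (v(b, E) = E*E + (-5/2 + 3*E/2) = E**2 + (-5/2 + 3*E/2) = -5/2 + E**2 + 3*E/2)
(v(-3, -1)*d)*2 = ((-5/2 + (-1)**2 + (3/2)*(-1))*(-40))*2 = ((-5/2 + 1 - 3/2)*(-40))*2 = -3*(-40)*2 = 120*2 = 240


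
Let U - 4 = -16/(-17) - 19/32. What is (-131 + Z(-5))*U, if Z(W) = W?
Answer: -2365/4 ≈ -591.25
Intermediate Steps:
U = 2365/544 (U = 4 + (-16/(-17) - 19/32) = 4 + (-16*(-1/17) - 19*1/32) = 4 + (16/17 - 19/32) = 4 + 189/544 = 2365/544 ≈ 4.3474)
(-131 + Z(-5))*U = (-131 - 5)*(2365/544) = -136*2365/544 = -2365/4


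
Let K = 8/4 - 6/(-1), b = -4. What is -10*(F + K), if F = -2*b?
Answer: -160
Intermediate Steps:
K = 8 (K = 8*(¼) - 6*(-1) = 2 + 6 = 8)
F = 8 (F = -2*(-4) = 8)
-10*(F + K) = -10*(8 + 8) = -10*16 = -160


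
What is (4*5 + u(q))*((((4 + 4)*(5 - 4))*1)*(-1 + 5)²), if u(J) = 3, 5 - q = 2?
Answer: 2944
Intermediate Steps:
q = 3 (q = 5 - 1*2 = 5 - 2 = 3)
(4*5 + u(q))*((((4 + 4)*(5 - 4))*1)*(-1 + 5)²) = (4*5 + 3)*((((4 + 4)*(5 - 4))*1)*(-1 + 5)²) = (20 + 3)*(((8*1)*1)*4²) = 23*((8*1)*16) = 23*(8*16) = 23*128 = 2944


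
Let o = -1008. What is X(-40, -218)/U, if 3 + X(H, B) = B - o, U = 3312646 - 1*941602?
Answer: 787/2371044 ≈ 0.00033192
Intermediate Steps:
U = 2371044 (U = 3312646 - 941602 = 2371044)
X(H, B) = 1005 + B (X(H, B) = -3 + (B - 1*(-1008)) = -3 + (B + 1008) = -3 + (1008 + B) = 1005 + B)
X(-40, -218)/U = (1005 - 218)/2371044 = 787*(1/2371044) = 787/2371044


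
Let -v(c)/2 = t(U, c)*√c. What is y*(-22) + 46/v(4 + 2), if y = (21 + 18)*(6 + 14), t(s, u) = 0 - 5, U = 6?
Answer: -17160 + 23*√6/30 ≈ -17158.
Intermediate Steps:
t(s, u) = -5
y = 780 (y = 39*20 = 780)
v(c) = 10*√c (v(c) = -(-10)*√c = 10*√c)
y*(-22) + 46/v(4 + 2) = 780*(-22) + 46/((10*√(4 + 2))) = -17160 + 46/((10*√6)) = -17160 + 46*(√6/60) = -17160 + 23*√6/30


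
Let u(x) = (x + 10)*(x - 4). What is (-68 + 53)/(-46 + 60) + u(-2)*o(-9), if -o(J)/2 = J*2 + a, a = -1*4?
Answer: -29583/14 ≈ -2113.1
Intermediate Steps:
a = -4
u(x) = (-4 + x)*(10 + x) (u(x) = (10 + x)*(-4 + x) = (-4 + x)*(10 + x))
o(J) = 8 - 4*J (o(J) = -2*(J*2 - 4) = -2*(2*J - 4) = -2*(-4 + 2*J) = 8 - 4*J)
(-68 + 53)/(-46 + 60) + u(-2)*o(-9) = (-68 + 53)/(-46 + 60) + (-40 + (-2)² + 6*(-2))*(8 - 4*(-9)) = -15/14 + (-40 + 4 - 12)*(8 + 36) = -15*1/14 - 48*44 = -15/14 - 2112 = -29583/14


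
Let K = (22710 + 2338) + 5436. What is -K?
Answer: -30484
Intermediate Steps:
K = 30484 (K = 25048 + 5436 = 30484)
-K = -1*30484 = -30484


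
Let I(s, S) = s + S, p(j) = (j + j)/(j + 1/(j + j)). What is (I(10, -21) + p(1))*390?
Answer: -3770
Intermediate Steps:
p(j) = 2*j/(j + 1/(2*j)) (p(j) = (2*j)/(j + 1/(2*j)) = 2*j/(j + 1/(2*j)))
I(s, S) = S + s
(I(10, -21) + p(1))*390 = ((-21 + 10) + 4*1²/(1 + 2*1²))*390 = (-11 + 4*1/(1 + 2*1))*390 = (-11 + 4*1/(1 + 2))*390 = (-11 + 4*1/3)*390 = (-11 + 4*1*(⅓))*390 = (-11 + 4/3)*390 = -29/3*390 = -3770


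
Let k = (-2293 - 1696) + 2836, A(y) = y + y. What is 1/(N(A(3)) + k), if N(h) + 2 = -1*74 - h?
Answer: -1/1235 ≈ -0.00080972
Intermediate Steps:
A(y) = 2*y
k = -1153 (k = -3989 + 2836 = -1153)
N(h) = -76 - h (N(h) = -2 + (-1*74 - h) = -2 + (-74 - h) = -76 - h)
1/(N(A(3)) + k) = 1/((-76 - 2*3) - 1153) = 1/((-76 - 1*6) - 1153) = 1/((-76 - 6) - 1153) = 1/(-82 - 1153) = 1/(-1235) = -1/1235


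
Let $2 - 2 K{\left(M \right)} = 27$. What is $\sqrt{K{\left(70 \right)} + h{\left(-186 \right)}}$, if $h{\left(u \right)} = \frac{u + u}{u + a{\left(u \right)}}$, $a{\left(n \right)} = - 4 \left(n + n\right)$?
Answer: $\frac{i \sqrt{2506}}{14} \approx 3.5757 i$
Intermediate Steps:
$K{\left(M \right)} = - \frac{25}{2}$ ($K{\left(M \right)} = 1 - \frac{27}{2} = - \frac{25}{2}$)
$a{\left(n \right)} = - 8 n$ ($a{\left(n \right)} = - 4 \cdot 2 n = - 8 n$)
$h{\left(u \right)} = - \frac{2}{7}$ ($h{\left(u \right)} = \frac{u + u}{u - 8 u} = \frac{2 u}{\left(-7\right) u} = 2 u \left(- \frac{1}{7 u}\right) = - \frac{2}{7}$)
$\sqrt{K{\left(70 \right)} + h{\left(-186 \right)}} = \sqrt{- \frac{25}{2} - \frac{2}{7}} = \sqrt{- \frac{179}{14}} = \frac{i \sqrt{2506}}{14}$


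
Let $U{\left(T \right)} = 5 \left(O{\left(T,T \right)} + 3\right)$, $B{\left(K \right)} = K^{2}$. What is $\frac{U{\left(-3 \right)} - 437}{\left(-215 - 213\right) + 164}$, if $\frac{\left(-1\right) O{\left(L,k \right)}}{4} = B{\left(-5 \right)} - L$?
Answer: $\frac{491}{132} \approx 3.7197$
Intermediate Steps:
$O{\left(L,k \right)} = -100 + 4 L$ ($O{\left(L,k \right)} = - 4 \left(\left(-5\right)^{2} - L\right) = - 4 \left(25 - L\right) = -100 + 4 L$)
$U{\left(T \right)} = -485 + 20 T$ ($U{\left(T \right)} = 5 \left(\left(-100 + 4 T\right) + 3\right) = 5 \left(-97 + 4 T\right) = -485 + 20 T$)
$\frac{U{\left(-3 \right)} - 437}{\left(-215 - 213\right) + 164} = \frac{\left(-485 + 20 \left(-3\right)\right) - 437}{\left(-215 - 213\right) + 164} = \frac{\left(-485 - 60\right) - 437}{\left(-215 - 213\right) + 164} = \frac{-545 - 437}{-428 + 164} = - \frac{982}{-264} = \left(-982\right) \left(- \frac{1}{264}\right) = \frac{491}{132}$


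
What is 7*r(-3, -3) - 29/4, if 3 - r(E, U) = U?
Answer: 139/4 ≈ 34.750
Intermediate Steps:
r(E, U) = 3 - U
7*r(-3, -3) - 29/4 = 7*(3 - 1*(-3)) - 29/4 = 7*(3 + 3) - 29*¼ = 7*6 - 29/4 = 42 - 29/4 = 139/4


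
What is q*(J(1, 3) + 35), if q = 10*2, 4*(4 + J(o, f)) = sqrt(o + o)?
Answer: 620 + 5*sqrt(2) ≈ 627.07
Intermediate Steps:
J(o, f) = -4 + sqrt(2)*sqrt(o)/4 (J(o, f) = -4 + sqrt(o + o)/4 = -4 + sqrt(2*o)/4 = -4 + (sqrt(2)*sqrt(o))/4 = -4 + sqrt(2)*sqrt(o)/4)
q = 20
q*(J(1, 3) + 35) = 20*((-4 + sqrt(2)*sqrt(1)/4) + 35) = 20*((-4 + (1/4)*sqrt(2)*1) + 35) = 20*((-4 + sqrt(2)/4) + 35) = 20*(31 + sqrt(2)/4) = 620 + 5*sqrt(2)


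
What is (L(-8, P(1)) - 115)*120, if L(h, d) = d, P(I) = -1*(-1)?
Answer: -13680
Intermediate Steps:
P(I) = 1
(L(-8, P(1)) - 115)*120 = (1 - 115)*120 = -114*120 = -13680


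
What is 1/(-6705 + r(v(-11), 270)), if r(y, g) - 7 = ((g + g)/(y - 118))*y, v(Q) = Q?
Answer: -43/286034 ≈ -0.00015033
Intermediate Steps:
r(y, g) = 7 + 2*g*y/(-118 + y) (r(y, g) = 7 + ((g + g)/(y - 118))*y = 7 + ((2*g)/(-118 + y))*y = 7 + (2*g/(-118 + y))*y = 7 + 2*g*y/(-118 + y))
1/(-6705 + r(v(-11), 270)) = 1/(-6705 + (-826 + 7*(-11) + 2*270*(-11))/(-118 - 11)) = 1/(-6705 + (-826 - 77 - 5940)/(-129)) = 1/(-6705 - 1/129*(-6843)) = 1/(-6705 + 2281/43) = 1/(-286034/43) = -43/286034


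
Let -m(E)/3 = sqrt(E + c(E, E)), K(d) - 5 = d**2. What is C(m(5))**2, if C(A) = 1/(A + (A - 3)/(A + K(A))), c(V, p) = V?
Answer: 815966515/75052437849 - 752750*sqrt(10)/25017479283 ≈ 0.010777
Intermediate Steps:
K(d) = 5 + d**2
m(E) = -3*sqrt(2)*sqrt(E) (m(E) = -3*sqrt(E + E) = -3*sqrt(2)*sqrt(E))
C(A) = 1/(A + (-3 + A)/(5 + A + A**2)) (C(A) = 1/(A + (A - 3)/(A + (5 + A**2))) = 1/(A + (-3 + A)/(5 + A + A**2)))
C(m(5))**2 = ((5 - 3*sqrt(2)*sqrt(5) + (-3*sqrt(2)*sqrt(5))**2)/(-3 + (-3*sqrt(2)*sqrt(5))**2 + (-3*sqrt(2)*sqrt(5))**3 + 6*(-3*sqrt(2)*sqrt(5))))**2 = ((5 - 3*sqrt(10) + (-3*sqrt(10))**2)/(-3 + (-3*sqrt(10))**2 + (-3*sqrt(10))**3 + 6*(-3*sqrt(10))))**2 = ((5 - 3*sqrt(10) + 90)/(-3 + 90 - 270*sqrt(10) - 18*sqrt(10)))**2 = ((95 - 3*sqrt(10))/(87 - 288*sqrt(10)))**2 = (95 - 3*sqrt(10))**2/(87 - 288*sqrt(10))**2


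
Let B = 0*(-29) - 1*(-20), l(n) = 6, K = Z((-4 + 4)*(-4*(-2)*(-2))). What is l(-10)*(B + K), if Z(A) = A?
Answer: 120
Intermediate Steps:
K = 0 (K = (-4 + 4)*(-4*(-2)*(-2)) = 0*(8*(-2)) = 0*(-16) = 0)
B = 20 (B = 0 + 20 = 20)
l(-10)*(B + K) = 6*(20 + 0) = 6*20 = 120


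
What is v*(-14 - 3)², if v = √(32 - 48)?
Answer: 1156*I ≈ 1156.0*I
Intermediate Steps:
v = 4*I (v = √(-16) = 4*I ≈ 4.0*I)
v*(-14 - 3)² = (4*I)*(-14 - 3)² = (4*I)*(-17)² = (4*I)*289 = 1156*I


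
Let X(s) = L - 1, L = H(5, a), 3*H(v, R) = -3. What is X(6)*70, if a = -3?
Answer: -140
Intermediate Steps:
H(v, R) = -1 (H(v, R) = (⅓)*(-3) = -1)
L = -1
X(s) = -2 (X(s) = -1 - 1 = -2)
X(6)*70 = -2*70 = -140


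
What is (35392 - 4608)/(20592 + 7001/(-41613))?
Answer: 1281014592/856887895 ≈ 1.4950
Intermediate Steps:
(35392 - 4608)/(20592 + 7001/(-41613)) = 30784/(20592 + 7001*(-1/41613)) = 30784/(20592 - 7001/41613) = 30784/(856887895/41613) = 30784*(41613/856887895) = 1281014592/856887895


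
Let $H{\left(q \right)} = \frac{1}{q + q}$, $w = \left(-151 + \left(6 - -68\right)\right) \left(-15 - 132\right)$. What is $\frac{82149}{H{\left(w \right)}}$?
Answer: $1859689062$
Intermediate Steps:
$w = 11319$ ($w = \left(-151 + \left(6 + 68\right)\right) \left(-147\right) = \left(-151 + 74\right) \left(-147\right) = \left(-77\right) \left(-147\right) = 11319$)
$H{\left(q \right)} = \frac{1}{2 q}$
$\frac{82149}{H{\left(w \right)}} = \frac{82149}{\frac{1}{2} \cdot \frac{1}{11319}} = 82149 \frac{1}{\frac{1}{22638}} = 82149 \cdot 22638 = 1859689062$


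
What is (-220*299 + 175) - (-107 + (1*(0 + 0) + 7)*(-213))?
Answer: -64007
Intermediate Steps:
(-220*299 + 175) - (-107 + (1*(0 + 0) + 7)*(-213)) = (-65780 + 175) - (-107 + (1*0 + 7)*(-213)) = -65605 - (-107 + (0 + 7)*(-213)) = -65605 - (-107 + 7*(-213)) = -65605 - (-107 - 1491) = -65605 - 1*(-1598) = -65605 + 1598 = -64007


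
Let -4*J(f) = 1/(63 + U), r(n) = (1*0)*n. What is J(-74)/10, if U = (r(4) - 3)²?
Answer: -1/2880 ≈ -0.00034722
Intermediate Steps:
r(n) = 0 (r(n) = 0*n = 0)
U = 9 (U = (0 - 3)² = (-3)² = 9)
J(f) = -1/288 (J(f) = -1/(4*(63 + 9)) = -¼/72 = -¼*1/72 = -1/288)
J(-74)/10 = -1/288/10 = -1/288*⅒ = -1/2880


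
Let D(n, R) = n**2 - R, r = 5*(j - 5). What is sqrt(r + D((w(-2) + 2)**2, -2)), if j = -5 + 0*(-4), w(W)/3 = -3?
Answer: sqrt(2353) ≈ 48.508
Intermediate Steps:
w(W) = -9 (w(W) = 3*(-3) = -9)
j = -5 (j = -5 + 0 = -5)
r = -50 (r = 5*(-5 - 5) = 5*(-10) = -50)
sqrt(r + D((w(-2) + 2)**2, -2)) = sqrt(-50 + (((-9 + 2)**2)**2 - 1*(-2))) = sqrt(-50 + (((-7)**2)**2 + 2)) = sqrt(-50 + (49**2 + 2)) = sqrt(-50 + (2401 + 2)) = sqrt(-50 + 2403) = sqrt(2353)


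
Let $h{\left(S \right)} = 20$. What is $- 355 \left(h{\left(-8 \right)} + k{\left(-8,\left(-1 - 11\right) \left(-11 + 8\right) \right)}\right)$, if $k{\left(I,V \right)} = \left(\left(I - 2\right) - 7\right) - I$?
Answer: $-3905$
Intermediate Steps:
$k{\left(I,V \right)} = -9$ ($k{\left(I,V \right)} = \left(\left(-2 + I\right) - 7\right) - I = \left(-9 + I\right) - I = -9$)
$- 355 \left(h{\left(-8 \right)} + k{\left(-8,\left(-1 - 11\right) \left(-11 + 8\right) \right)}\right) = - 355 \left(20 - 9\right) = \left(-355\right) 11 = -3905$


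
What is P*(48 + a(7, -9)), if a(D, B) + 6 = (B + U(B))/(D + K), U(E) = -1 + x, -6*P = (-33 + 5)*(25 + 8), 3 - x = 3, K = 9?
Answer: 25487/4 ≈ 6371.8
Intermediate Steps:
x = 0 (x = 3 - 1*3 = 3 - 3 = 0)
P = 154 (P = -(-33 + 5)*(25 + 8)/6 = -(-14)*33/3 = -1/6*(-924) = 154)
U(E) = -1 (U(E) = -1 + 0 = -1)
a(D, B) = -6 + (-1 + B)/(9 + D) (a(D, B) = -6 + (B - 1)/(D + 9) = -6 + (-1 + B)/(9 + D))
P*(48 + a(7, -9)) = 154*(48 + (-55 - 9 - 6*7)/(9 + 7)) = 154*(48 + (-55 - 9 - 42)/16) = 154*(48 + (1/16)*(-106)) = 154*(48 - 53/8) = 154*(331/8) = 25487/4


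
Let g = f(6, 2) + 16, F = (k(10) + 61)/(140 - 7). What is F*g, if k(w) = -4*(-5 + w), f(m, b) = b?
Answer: 738/133 ≈ 5.5489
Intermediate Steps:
k(w) = 20 - 4*w
F = 41/133 (F = ((20 - 4*10) + 61)/(140 - 7) = ((20 - 40) + 61)/133 = (-20 + 61)*(1/133) = 41*(1/133) = 41/133 ≈ 0.30827)
g = 18 (g = 2 + 16 = 18)
F*g = (41/133)*18 = 738/133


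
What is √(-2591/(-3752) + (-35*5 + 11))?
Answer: I*√574747306/1876 ≈ 12.779*I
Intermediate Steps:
√(-2591/(-3752) + (-35*5 + 11)) = √(-2591*(-1/3752) + (-175 + 11)) = √(2591/3752 - 164) = √(-612737/3752) = I*√574747306/1876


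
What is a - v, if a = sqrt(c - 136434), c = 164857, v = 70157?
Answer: -70157 + sqrt(28423) ≈ -69988.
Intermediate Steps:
a = sqrt(28423) (a = sqrt(164857 - 136434) = sqrt(28423) ≈ 168.59)
a - v = sqrt(28423) - 1*70157 = sqrt(28423) - 70157 = -70157 + sqrt(28423)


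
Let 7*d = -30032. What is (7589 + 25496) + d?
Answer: 201563/7 ≈ 28795.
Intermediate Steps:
d = -30032/7 (d = (⅐)*(-30032) = -30032/7 ≈ -4290.3)
(7589 + 25496) + d = (7589 + 25496) - 30032/7 = 33085 - 30032/7 = 201563/7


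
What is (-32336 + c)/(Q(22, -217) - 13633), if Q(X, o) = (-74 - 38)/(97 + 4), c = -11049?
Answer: 876377/275409 ≈ 3.1821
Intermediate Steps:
Q(X, o) = -112/101
(-32336 + c)/(Q(22, -217) - 13633) = (-32336 - 11049)/(-112/101 - 13633) = -43385/(-1377045/101) = -43385*(-101/1377045) = 876377/275409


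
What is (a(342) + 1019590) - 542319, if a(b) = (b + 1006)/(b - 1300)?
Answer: 228612135/479 ≈ 4.7727e+5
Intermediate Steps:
a(b) = (1006 + b)/(-1300 + b)
(a(342) + 1019590) - 542319 = ((1006 + 342)/(-1300 + 342) + 1019590) - 542319 = (1348/(-958) + 1019590) - 542319 = (-1/958*1348 + 1019590) - 542319 = (-674/479 + 1019590) - 542319 = 488382936/479 - 542319 = 228612135/479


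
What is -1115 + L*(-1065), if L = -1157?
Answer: 1231090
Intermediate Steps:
-1115 + L*(-1065) = -1115 - 1157*(-1065) = -1115 + 1232205 = 1231090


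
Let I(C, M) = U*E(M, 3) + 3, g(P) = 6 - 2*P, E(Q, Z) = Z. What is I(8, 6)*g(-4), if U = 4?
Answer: 210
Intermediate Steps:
I(C, M) = 15 (I(C, M) = 4*3 + 3 = 12 + 3 = 15)
I(8, 6)*g(-4) = 15*(6 - 2*(-4)) = 15*(6 + 8) = 15*14 = 210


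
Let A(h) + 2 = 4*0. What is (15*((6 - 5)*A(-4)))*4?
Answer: -120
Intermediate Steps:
A(h) = -2 (A(h) = -2 + 4*0 = -2 + 0 = -2)
(15*((6 - 5)*A(-4)))*4 = (15*((6 - 5)*(-2)))*4 = (15*(1*(-2)))*4 = (15*(-2))*4 = -30*4 = -120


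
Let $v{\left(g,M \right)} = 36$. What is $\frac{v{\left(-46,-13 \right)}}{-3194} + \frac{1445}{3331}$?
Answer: $\frac{2247707}{5319607} \approx 0.42253$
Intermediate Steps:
$\frac{v{\left(-46,-13 \right)}}{-3194} + \frac{1445}{3331} = \frac{36}{-3194} + \frac{1445}{3331} = 36 \left(- \frac{1}{3194}\right) + 1445 \cdot \frac{1}{3331} = - \frac{18}{1597} + \frac{1445}{3331} = \frac{2247707}{5319607}$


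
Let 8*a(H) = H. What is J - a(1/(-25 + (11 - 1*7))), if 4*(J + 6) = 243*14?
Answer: 141877/168 ≈ 844.51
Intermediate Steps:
a(H) = H/8
J = 1689/2 (J = -6 + (243*14)/4 = -6 + (1/4)*3402 = -6 + 1701/2 = 1689/2 ≈ 844.50)
J - a(1/(-25 + (11 - 1*7))) = 1689/2 - 1/(8*(-25 + (11 - 1*7))) = 1689/2 - 1/(8*(-25 + (11 - 7))) = 1689/2 - 1/(8*(-25 + 4)) = 1689/2 - 1/(8*(-21)) = 1689/2 - (-1)/(8*21) = 1689/2 - 1*(-1/168) = 1689/2 + 1/168 = 141877/168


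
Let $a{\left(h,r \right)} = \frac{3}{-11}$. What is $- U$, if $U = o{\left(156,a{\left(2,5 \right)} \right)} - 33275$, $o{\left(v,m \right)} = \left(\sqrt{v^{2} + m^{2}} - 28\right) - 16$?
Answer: $33319 - \frac{3 \sqrt{327185}}{11} \approx 33163.0$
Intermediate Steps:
$a{\left(h,r \right)} = - \frac{3}{11}$ ($a{\left(h,r \right)} = 3 \left(- \frac{1}{11}\right) = - \frac{3}{11}$)
$o{\left(v,m \right)} = -44 + \sqrt{m^{2} + v^{2}}$ ($o{\left(v,m \right)} = \left(\sqrt{m^{2} + v^{2}} - 28\right) - 16 = \left(-28 + \sqrt{m^{2} + v^{2}}\right) - 16 = -44 + \sqrt{m^{2} + v^{2}}$)
$U = -33319 + \frac{3 \sqrt{327185}}{11}$ ($U = \left(-44 + \sqrt{\left(- \frac{3}{11}\right)^{2} + 156^{2}}\right) - 33275 = \left(-44 + \sqrt{\frac{9}{121} + 24336}\right) - 33275 = \left(-44 + \sqrt{\frac{2944665}{121}}\right) - 33275 = \left(-44 + \frac{3 \sqrt{327185}}{11}\right) - 33275 = -33319 + \frac{3 \sqrt{327185}}{11} \approx -33163.0$)
$- U = - (-33319 + \frac{3 \sqrt{327185}}{11}) = 33319 - \frac{3 \sqrt{327185}}{11}$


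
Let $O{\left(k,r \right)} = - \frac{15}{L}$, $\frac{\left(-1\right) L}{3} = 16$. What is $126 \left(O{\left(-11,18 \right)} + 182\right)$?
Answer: $\frac{183771}{8} \approx 22971.0$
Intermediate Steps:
$L = -48$ ($L = \left(-3\right) 16 = -48$)
$O{\left(k,r \right)} = \frac{5}{16}$ ($O{\left(k,r \right)} = - \frac{15}{-48} = \left(-15\right) \left(- \frac{1}{48}\right) = \frac{5}{16}$)
$126 \left(O{\left(-11,18 \right)} + 182\right) = 126 \left(\frac{5}{16} + 182\right) = 126 \cdot \frac{2917}{16} = \frac{183771}{8}$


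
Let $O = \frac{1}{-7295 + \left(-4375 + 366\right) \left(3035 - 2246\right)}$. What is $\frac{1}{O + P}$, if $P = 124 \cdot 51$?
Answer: $\frac{3170396}{20049584303} \approx 0.00015813$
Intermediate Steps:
$P = 6324$
$O = - \frac{1}{3170396}$ ($O = \frac{1}{-7295 - 3163101} = \frac{1}{-3170396} = - \frac{1}{3170396} \approx -3.1542 \cdot 10^{-7}$)
$\frac{1}{O + P} = \frac{1}{- \frac{1}{3170396} + 6324} = \frac{1}{\frac{20049584303}{3170396}} = \frac{3170396}{20049584303}$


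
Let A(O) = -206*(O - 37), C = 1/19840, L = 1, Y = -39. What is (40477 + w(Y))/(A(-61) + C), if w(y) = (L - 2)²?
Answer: 21704960/10825133 ≈ 2.0051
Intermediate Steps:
C = 1/19840 ≈ 5.0403e-5
w(y) = 1 (w(y) = (1 - 2)² = (-1)² = 1)
A(O) = 7622 - 206*O (A(O) = -206*(-37 + O) = 7622 - 206*O)
(40477 + w(Y))/(A(-61) + C) = (40477 + 1)/((7622 - 206*(-61)) + 1/19840) = 40478/((7622 + 12566) + 1/19840) = 40478/(20188 + 1/19840) = 40478/(400529921/19840) = 40478*(19840/400529921) = 21704960/10825133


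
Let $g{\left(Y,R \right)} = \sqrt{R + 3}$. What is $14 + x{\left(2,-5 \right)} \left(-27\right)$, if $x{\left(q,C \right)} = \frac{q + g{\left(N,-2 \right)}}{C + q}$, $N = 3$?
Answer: $41$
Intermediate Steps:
$g{\left(Y,R \right)} = \sqrt{3 + R}$
$x{\left(q,C \right)} = \frac{1 + q}{C + q}$ ($x{\left(q,C \right)} = \frac{q + \sqrt{3 - 2}}{C + q} = \frac{q + \sqrt{1}}{C + q} = \frac{q + 1}{C + q} = \frac{1 + q}{C + q}$)
$14 + x{\left(2,-5 \right)} \left(-27\right) = 14 + \frac{1 + 2}{-5 + 2} \left(-27\right) = 14 + \frac{1}{-3} \cdot 3 \left(-27\right) = 14 + \left(- \frac{1}{3}\right) 3 \left(-27\right) = 14 - -27 = 14 + 27 = 41$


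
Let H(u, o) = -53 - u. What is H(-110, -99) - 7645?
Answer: -7588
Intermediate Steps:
H(-110, -99) - 7645 = (-53 - 1*(-110)) - 7645 = (-53 + 110) - 7645 = 57 - 7645 = -7588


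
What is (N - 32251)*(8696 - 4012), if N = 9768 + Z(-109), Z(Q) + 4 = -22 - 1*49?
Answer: -105661672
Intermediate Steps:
Z(Q) = -75 (Z(Q) = -4 + (-22 - 1*49) = -4 + (-22 - 49) = -4 - 71 = -75)
N = 9693 (N = 9768 - 75 = 9693)
(N - 32251)*(8696 - 4012) = (9693 - 32251)*(8696 - 4012) = -22558*4684 = -105661672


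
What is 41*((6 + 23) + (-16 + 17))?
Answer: 1230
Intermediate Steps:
41*((6 + 23) + (-16 + 17)) = 41*(29 + 1) = 41*30 = 1230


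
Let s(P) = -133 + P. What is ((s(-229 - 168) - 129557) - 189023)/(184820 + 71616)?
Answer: -159555/128218 ≈ -1.2444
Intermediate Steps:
((s(-229 - 168) - 129557) - 189023)/(184820 + 71616) = (((-133 + (-229 - 168)) - 129557) - 189023)/(184820 + 71616) = (((-133 - 397) - 129557) - 189023)/256436 = ((-530 - 129557) - 189023)*(1/256436) = (-130087 - 189023)*(1/256436) = -319110*1/256436 = -159555/128218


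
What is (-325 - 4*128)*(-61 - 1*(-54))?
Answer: 5859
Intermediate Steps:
(-325 - 4*128)*(-61 - 1*(-54)) = (-325 - 512)*(-61 + 54) = -837*(-7) = 5859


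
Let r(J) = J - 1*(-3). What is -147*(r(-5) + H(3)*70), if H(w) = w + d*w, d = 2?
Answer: -92316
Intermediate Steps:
H(w) = 3*w (H(w) = w + 2*w = 3*w)
r(J) = 3 + J (r(J) = J + 3 = 3 + J)
-147*(r(-5) + H(3)*70) = -147*((3 - 5) + (3*3)*70) = -147*(-2 + 9*70) = -147*(-2 + 630) = -147*628 = -92316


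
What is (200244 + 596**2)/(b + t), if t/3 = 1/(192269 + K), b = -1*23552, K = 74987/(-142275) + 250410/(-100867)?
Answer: -1532614597221633219160/64984227432848327717 ≈ -23.584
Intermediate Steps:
K = -43190796479/14350852425 (K = 74987*(-1/142275) + 250410*(-1/100867) = -74987/142275 - 250410/100867 = -43190796479/14350852425 ≈ -3.0096)
b = -23552
t = 43052557275/2759180854105846 (t = 3/(192269 - 43190796479/14350852425) = 3/(2759180854105846/14350852425) = 3*(14350852425/2759180854105846) = 43052557275/2759180854105846 ≈ 1.5603e-5)
(200244 + 596**2)/(b + t) = (200244 + 596**2)/(-23552 + 43052557275/2759180854105846) = (200244 + 355216)/(-64984227432848327717/2759180854105846) = 555460*(-2759180854105846/64984227432848327717) = -1532614597221633219160/64984227432848327717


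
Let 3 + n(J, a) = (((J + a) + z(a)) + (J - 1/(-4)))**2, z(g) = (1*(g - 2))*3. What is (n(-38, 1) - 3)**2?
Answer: 9336390625/256 ≈ 3.6470e+7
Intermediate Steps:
z(g) = -6 + 3*g (z(g) = (1*(-2 + g))*3 = (-2 + g)*3 = -6 + 3*g)
n(J, a) = -3 + (-23/4 + 2*J + 4*a)**2 (n(J, a) = -3 + (((J + a) + (-6 + 3*a)) + (J - 1/(-4)))**2 = -3 + ((-6 + J + 4*a) + (J - 1*(-1/4)))**2 = -3 + ((-6 + J + 4*a) + (J + 1/4))**2 = -3 + ((-6 + J + 4*a) + (1/4 + J))**2 = -3 + (-23/4 + 2*J + 4*a)**2)
(n(-38, 1) - 3)**2 = ((-3 + (-23 + 8*(-38) + 16*1)**2/16) - 3)**2 = ((-3 + (-23 - 304 + 16)**2/16) - 3)**2 = ((-3 + (1/16)*(-311)**2) - 3)**2 = ((-3 + (1/16)*96721) - 3)**2 = ((-3 + 96721/16) - 3)**2 = (96673/16 - 3)**2 = (96625/16)**2 = 9336390625/256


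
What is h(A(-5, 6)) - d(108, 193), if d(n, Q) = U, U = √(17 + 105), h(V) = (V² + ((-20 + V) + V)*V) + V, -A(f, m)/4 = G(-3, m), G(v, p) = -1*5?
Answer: 820 - √122 ≈ 808.96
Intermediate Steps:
G(v, p) = -5
A(f, m) = 20 (A(f, m) = -4*(-5) = 20)
h(V) = V + V² + V*(-20 + 2*V) (h(V) = (V² + (-20 + 2*V)*V) + V = (V² + V*(-20 + 2*V)) + V = V + V² + V*(-20 + 2*V))
U = √122 ≈ 11.045
d(n, Q) = √122
h(A(-5, 6)) - d(108, 193) = 20*(-19 + 3*20) - √122 = 20*(-19 + 60) - √122 = 20*41 - √122 = 820 - √122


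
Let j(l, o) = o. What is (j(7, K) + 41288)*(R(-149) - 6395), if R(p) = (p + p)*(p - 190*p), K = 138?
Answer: -347910999898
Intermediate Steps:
R(p) = -378*p**2 (R(p) = (2*p)*(-189*p) = -378*p**2)
(j(7, K) + 41288)*(R(-149) - 6395) = (138 + 41288)*(-378*(-149)**2 - 6395) = 41426*(-378*22201 - 6395) = 41426*(-8391978 - 6395) = 41426*(-8398373) = -347910999898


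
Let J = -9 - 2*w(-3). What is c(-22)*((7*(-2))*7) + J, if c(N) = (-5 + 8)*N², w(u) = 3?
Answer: -142311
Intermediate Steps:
c(N) = 3*N²
J = -15 (J = -9 - 2*3 = -9 - 6 = -15)
c(-22)*((7*(-2))*7) + J = (3*(-22)²)*((7*(-2))*7) - 15 = (3*484)*(-14*7) - 15 = 1452*(-98) - 15 = -142296 - 15 = -142311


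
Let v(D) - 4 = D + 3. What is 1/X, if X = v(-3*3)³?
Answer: -⅛ ≈ -0.12500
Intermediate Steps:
v(D) = 7 + D (v(D) = 4 + (D + 3) = 4 + (3 + D) = 7 + D)
X = -8 (X = (7 - 3*3)³ = (7 - 9)³ = (-2)³ = -8)
1/X = 1/(-8) = -⅛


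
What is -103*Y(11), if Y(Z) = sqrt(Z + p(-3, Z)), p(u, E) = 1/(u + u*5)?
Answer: -103*sqrt(394)/6 ≈ -340.75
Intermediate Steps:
p(u, E) = 1/(6*u) (p(u, E) = 1/(u + 5*u) = 1/(6*u))
Y(Z) = sqrt(-1/18 + Z) (Y(Z) = sqrt(Z + (1/6)/(-3)) = sqrt(Z + (1/6)*(-1/3)) = sqrt(Z - 1/18) = sqrt(-1/18 + Z))
-103*Y(11) = -103*sqrt(-2 + 36*11)/6 = -103*sqrt(-2 + 396)/6 = -103*sqrt(394)/6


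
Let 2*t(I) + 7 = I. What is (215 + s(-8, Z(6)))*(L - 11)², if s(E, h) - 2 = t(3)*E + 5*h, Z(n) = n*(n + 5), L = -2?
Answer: 95147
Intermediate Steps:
t(I) = -7/2 + I/2
Z(n) = n*(5 + n)
s(E, h) = 2 - 2*E + 5*h (s(E, h) = 2 + ((-7/2 + (½)*3)*E + 5*h) = 2 + ((-7/2 + 3/2)*E + 5*h) = 2 + (-2*E + 5*h) = 2 - 2*E + 5*h)
(215 + s(-8, Z(6)))*(L - 11)² = (215 + (2 - 2*(-8) + 5*(6*(5 + 6))))*(-2 - 11)² = (215 + (2 + 16 + 5*(6*11)))*(-13)² = (215 + (2 + 16 + 5*66))*169 = (215 + (2 + 16 + 330))*169 = (215 + 348)*169 = 563*169 = 95147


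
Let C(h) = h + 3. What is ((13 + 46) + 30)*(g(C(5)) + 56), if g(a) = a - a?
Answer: 4984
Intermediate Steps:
C(h) = 3 + h
g(a) = 0
((13 + 46) + 30)*(g(C(5)) + 56) = ((13 + 46) + 30)*(0 + 56) = (59 + 30)*56 = 89*56 = 4984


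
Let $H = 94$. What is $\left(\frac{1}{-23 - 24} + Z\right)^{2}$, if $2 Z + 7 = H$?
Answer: $\frac{16703569}{8836} \approx 1890.4$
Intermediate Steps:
$Z = \frac{87}{2}$ ($Z = - \frac{7}{2} + \frac{1}{2} \cdot 94 = - \frac{7}{2} + 47 = \frac{87}{2} \approx 43.5$)
$\left(\frac{1}{-23 - 24} + Z\right)^{2} = \left(\frac{1}{-23 - 24} + \frac{87}{2}\right)^{2} = \left(\frac{1}{-47} + \frac{87}{2}\right)^{2} = \left(- \frac{1}{47} + \frac{87}{2}\right)^{2} = \left(\frac{4087}{94}\right)^{2} = \frac{16703569}{8836}$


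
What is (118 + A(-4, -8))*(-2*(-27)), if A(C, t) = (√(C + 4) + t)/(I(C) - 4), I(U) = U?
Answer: 6426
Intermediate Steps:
A(C, t) = (t + √(4 + C))/(-4 + C) (A(C, t) = (√(C + 4) + t)/(C - 4) = (√(4 + C) + t)/(-4 + C) = (t + √(4 + C))/(-4 + C))
(118 + A(-4, -8))*(-2*(-27)) = (118 + (-8 + √(4 - 4))/(-4 - 4))*(-2*(-27)) = (118 + (-8 + √0)/(-8))*54 = (118 - (-8 + 0)/8)*54 = (118 - ⅛*(-8))*54 = (118 + 1)*54 = 119*54 = 6426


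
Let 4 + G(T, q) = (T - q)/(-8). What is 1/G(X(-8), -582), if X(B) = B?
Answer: -4/303 ≈ -0.013201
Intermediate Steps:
G(T, q) = -4 - T/8 + q/8 (G(T, q) = -4 + (T - q)/(-8) = -4 + (T - q)*(-⅛) = -4 + (-T/8 + q/8) = -4 - T/8 + q/8)
1/G(X(-8), -582) = 1/(-4 - ⅛*(-8) + (⅛)*(-582)) = 1/(-4 + 1 - 291/4) = 1/(-303/4) = -4/303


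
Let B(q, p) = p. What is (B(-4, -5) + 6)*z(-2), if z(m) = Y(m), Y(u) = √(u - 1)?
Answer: I*√3 ≈ 1.732*I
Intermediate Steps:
Y(u) = √(-1 + u)
z(m) = √(-1 + m)
(B(-4, -5) + 6)*z(-2) = (-5 + 6)*√(-1 - 2) = 1*√(-3) = 1*(I*√3) = I*√3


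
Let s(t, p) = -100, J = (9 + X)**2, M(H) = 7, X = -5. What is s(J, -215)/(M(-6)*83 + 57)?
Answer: -50/319 ≈ -0.15674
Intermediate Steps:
J = 16 (J = (9 - 5)**2 = 4**2 = 16)
s(J, -215)/(M(-6)*83 + 57) = -100/(7*83 + 57) = -100/(581 + 57) = -100/638 = -100*1/638 = -50/319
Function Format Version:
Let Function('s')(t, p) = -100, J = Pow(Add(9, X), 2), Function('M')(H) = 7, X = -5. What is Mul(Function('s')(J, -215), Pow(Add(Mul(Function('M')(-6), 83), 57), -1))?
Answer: Rational(-50, 319) ≈ -0.15674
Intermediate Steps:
J = 16 (J = Pow(Add(9, -5), 2) = Pow(4, 2) = 16)
Mul(Function('s')(J, -215), Pow(Add(Mul(Function('M')(-6), 83), 57), -1)) = Mul(-100, Pow(Add(Mul(7, 83), 57), -1)) = Mul(-100, Pow(Add(581, 57), -1)) = Mul(-100, Pow(638, -1)) = Mul(-100, Rational(1, 638)) = Rational(-50, 319)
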